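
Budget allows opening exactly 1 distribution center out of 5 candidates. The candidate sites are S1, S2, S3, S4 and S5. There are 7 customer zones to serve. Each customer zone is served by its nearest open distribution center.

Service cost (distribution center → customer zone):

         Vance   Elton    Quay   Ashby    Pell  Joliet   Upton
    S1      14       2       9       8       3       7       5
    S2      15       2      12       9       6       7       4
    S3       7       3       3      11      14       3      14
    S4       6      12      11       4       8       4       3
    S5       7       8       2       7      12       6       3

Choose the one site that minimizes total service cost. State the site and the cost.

Choose S5 only; total service cost 45.

With exactly 1 open, each customer zone uses its cheapest among the chosen.
{S5}: Vance→S5 7, Elton→S5 8, Quay→S5 2, Ashby→S5 7, Pell→S5 12, Joliet→S5 6, Upton→S5 3. Service cost 45.
{S1}: service cost 48
{S4}: service cost 48
Among all 5 size-1 choices, {S5} is lowest.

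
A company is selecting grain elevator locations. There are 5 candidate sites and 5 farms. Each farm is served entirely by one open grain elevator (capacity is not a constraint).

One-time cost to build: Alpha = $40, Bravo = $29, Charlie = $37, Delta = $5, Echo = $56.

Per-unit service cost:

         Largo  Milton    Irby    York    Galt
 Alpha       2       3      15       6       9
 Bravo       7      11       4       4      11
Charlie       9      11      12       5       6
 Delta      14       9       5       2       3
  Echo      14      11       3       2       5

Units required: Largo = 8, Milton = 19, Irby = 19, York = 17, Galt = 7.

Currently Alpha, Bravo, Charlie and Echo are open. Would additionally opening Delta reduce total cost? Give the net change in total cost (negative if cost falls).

Current service cost with {Alpha, Bravo, Charlie, Echo}: 199.
Adding Delta: each farm re-picks its cheapest; new service cost 185, saving 14.
Extra fixed cost: 5. Net change = 5 − 14 = -9.
(Totals: 361 → 352.)

Yes — net change −9 (cost falls by 9).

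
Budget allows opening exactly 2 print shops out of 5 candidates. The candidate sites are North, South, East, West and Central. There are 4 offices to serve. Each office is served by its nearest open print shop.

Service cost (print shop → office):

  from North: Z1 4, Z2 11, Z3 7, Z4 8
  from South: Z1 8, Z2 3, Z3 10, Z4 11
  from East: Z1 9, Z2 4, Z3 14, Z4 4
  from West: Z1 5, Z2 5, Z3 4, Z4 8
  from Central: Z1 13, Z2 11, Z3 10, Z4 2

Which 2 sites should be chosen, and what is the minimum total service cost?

With exactly 2 open, each office uses its cheapest among the chosen.
{West, Central}: Z1→West 5, Z2→West 5, Z3→West 4, Z4→Central 2. Service cost 16.
{East, West}: service cost 17
{North, East}: service cost 19
Among all 10 size-2 choices, {West, Central} is lowest.

Choose West and Central; total service cost 16.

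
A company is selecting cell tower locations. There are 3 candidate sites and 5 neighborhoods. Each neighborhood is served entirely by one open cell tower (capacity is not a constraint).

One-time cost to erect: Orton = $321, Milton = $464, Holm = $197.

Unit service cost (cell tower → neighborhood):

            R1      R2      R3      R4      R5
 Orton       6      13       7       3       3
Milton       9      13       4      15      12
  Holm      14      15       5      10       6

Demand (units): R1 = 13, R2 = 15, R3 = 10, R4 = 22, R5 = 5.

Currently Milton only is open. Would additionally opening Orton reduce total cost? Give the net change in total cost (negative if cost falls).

Current service cost with {Milton}: 742.
Adding Orton: each neighborhood re-picks its cheapest; new service cost 394, saving 348.
Extra fixed cost: 321. Net change = 321 − 348 = -27.
(Totals: 1206 → 1179.)

Yes — net change −27 (cost falls by 27).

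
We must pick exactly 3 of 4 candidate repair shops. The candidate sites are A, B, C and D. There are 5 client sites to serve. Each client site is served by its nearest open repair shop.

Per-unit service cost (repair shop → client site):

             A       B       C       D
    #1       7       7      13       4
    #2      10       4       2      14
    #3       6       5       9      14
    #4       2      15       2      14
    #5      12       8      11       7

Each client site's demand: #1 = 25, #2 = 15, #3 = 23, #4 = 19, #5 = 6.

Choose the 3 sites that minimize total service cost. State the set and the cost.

With exactly 3 open, each client site uses its cheapest among the chosen.
{B, C, D}: #1→D 4·25=100, #2→C 2·15=30, #3→B 5·23=115, #4→C 2·19=38, #5→D 7·6=42. Service cost 325.
{A, C, D}: service cost 348
{A, B, D}: service cost 355
Among all 4 size-3 choices, {B, C, D} is lowest.

Choose B, C and D; total service cost 325.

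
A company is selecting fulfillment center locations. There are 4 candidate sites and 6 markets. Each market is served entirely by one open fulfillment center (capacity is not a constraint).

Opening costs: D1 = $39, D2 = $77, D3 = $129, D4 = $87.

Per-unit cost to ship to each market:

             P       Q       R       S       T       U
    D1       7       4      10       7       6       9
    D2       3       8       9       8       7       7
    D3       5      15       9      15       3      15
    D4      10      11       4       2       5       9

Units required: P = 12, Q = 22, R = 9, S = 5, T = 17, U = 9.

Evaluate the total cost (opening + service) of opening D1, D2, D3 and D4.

Total cost: 616

Each market is assigned to its cheapest site among the open ones.
{D1, D2, D3, D4}: P→D2 3·12=36, Q→D1 4·22=88, R→D4 4·9=36, S→D4 2·5=10, T→D3 3·17=51, U→D2 7·9=63. Service 284; fixed 332; total 616.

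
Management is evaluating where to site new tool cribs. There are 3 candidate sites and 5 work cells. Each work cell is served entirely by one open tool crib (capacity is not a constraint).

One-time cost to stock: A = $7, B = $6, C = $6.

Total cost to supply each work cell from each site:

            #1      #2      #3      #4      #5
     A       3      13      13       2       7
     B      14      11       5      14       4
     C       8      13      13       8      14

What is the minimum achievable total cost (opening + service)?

Minimum total cost: 38

For any fixed open set, each work cell goes to its cheapest open site; total = fixed + service.
{A, B}: #1→A 3, #2→B 11, #3→B 5, #4→A 2, #5→B 4. Service 25; fixed 13; total 38.
{A, B, C}: service 25 + fixed 19 = 44
{A}: #1→A 3, #2→A 13, #3→A 13, #4→A 2, #5→A 7. Service 38; fixed 7; total 45.
{B}: service 48 + fixed 6 = 54
No other subset beats 38.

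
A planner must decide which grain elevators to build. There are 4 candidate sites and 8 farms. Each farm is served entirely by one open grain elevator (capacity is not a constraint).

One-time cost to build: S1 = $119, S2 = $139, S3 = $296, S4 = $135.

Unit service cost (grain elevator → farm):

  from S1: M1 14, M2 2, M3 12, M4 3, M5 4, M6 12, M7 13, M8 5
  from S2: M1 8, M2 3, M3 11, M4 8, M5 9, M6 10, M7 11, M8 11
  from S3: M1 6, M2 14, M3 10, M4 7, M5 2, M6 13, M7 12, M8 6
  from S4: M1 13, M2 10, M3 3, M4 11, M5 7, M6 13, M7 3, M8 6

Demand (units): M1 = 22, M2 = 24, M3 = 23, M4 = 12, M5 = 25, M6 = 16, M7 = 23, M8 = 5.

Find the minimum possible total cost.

For any fixed open set, each farm goes to its cheapest open site; total = fixed + service.
{S1, S2, S4}: M1→S2 8·22=176, M2→S1 2·24=48, M3→S4 3·23=69, M4→S1 3·12=36, M5→S1 4·25=100, M6→S2 10·16=160, M7→S4 3·23=69, M8→S1 5·5=25. Service 683; fixed 393; total 1076.
{S1, S4}: M1→S4 13·22=286, M2→S1 2·24=48, M3→S4 3·23=69, M4→S1 3·12=36, M5→S1 4·25=100, M6→S1 12·16=192, M7→S4 3·23=69, M8→S1 5·5=25. Service 825; fixed 254; total 1079.
{S2, S4}: M1→S2 8·22=176, M2→S2 3·24=72, M3→S4 3·23=69, M4→S2 8·12=96, M5→S4 7·25=175, M6→S2 10·16=160, M7→S4 3·23=69, M8→S4 6·5=30. Service 847; fixed 274; total 1121.
{S1, S2, S3, S4}: service 589 + fixed 689 = 1278
No other subset beats 1076.

Minimum total cost: 1076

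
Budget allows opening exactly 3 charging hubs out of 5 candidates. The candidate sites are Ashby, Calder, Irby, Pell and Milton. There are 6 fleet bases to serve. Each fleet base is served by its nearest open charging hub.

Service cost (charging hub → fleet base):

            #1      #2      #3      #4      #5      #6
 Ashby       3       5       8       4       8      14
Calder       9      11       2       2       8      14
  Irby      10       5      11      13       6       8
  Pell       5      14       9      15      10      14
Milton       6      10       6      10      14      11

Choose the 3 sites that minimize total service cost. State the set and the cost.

Choose Ashby, Calder and Irby; total service cost 26.

With exactly 3 open, each fleet base uses its cheapest among the chosen.
{Ashby, Calder, Irby}: #1→Ashby 3, #2→Ashby 5, #3→Calder 2, #4→Calder 2, #5→Irby 6, #6→Irby 8. Service cost 26.
{Calder, Irby, Pell}: service cost 28
{Calder, Irby, Milton}: service cost 29
Among all 10 size-3 choices, {Ashby, Calder, Irby} is lowest.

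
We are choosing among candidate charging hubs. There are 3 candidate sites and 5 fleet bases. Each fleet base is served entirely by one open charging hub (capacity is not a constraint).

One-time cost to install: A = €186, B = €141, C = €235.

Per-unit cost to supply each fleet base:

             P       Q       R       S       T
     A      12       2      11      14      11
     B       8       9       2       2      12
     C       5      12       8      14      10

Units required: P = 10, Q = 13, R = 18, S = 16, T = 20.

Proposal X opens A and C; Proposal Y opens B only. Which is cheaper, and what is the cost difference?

Proposal Y is cheaper by 419.

Proposal X: {A, C}: P→C 5·10=50, Q→A 2·13=26, R→C 8·18=144, S→A 14·16=224, T→C 10·20=200. Service 644; fixed 421; total 1065.
Proposal Y: {B}: P→B 8·10=80, Q→B 9·13=117, R→B 2·18=36, S→B 2·16=32, T→B 12·20=240. Service 505; fixed 141; total 646.
Difference: |1065 − 646| = 419.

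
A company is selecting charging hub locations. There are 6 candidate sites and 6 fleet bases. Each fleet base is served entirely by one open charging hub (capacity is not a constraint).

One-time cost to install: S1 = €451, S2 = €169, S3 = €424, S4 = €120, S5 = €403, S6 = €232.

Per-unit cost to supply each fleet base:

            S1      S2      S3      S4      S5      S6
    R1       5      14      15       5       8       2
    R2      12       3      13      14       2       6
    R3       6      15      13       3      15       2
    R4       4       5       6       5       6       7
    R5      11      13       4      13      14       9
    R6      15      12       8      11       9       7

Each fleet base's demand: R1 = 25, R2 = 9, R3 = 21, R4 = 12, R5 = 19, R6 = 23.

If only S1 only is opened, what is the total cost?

Total cost: 1412

Each fleet base is assigned to its cheapest site among the open ones.
{S1}: R1→S1 5·25=125, R2→S1 12·9=108, R3→S1 6·21=126, R4→S1 4·12=48, R5→S1 11·19=209, R6→S1 15·23=345. Service 961; fixed 451; total 1412.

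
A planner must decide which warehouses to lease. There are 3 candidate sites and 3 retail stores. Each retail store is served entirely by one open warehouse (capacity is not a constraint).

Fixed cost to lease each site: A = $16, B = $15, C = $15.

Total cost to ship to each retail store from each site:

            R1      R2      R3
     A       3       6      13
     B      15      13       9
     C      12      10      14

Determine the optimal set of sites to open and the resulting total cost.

Open A only; minimum total cost 38.

For any fixed open set, each retail store goes to its cheapest open site; total = fixed + service.
{A}: R1→A 3, R2→A 6, R3→A 13. Service 22; fixed 16; total 38.
{A, B}: R1→A 3, R2→A 6, R3→B 9. Service 18; fixed 31; total 49.
{C}: R1→C 12, R2→C 10, R3→C 14. Service 36; fixed 15; total 51.
{A, B, C}: R1→A 3, R2→A 6, R3→B 9. Service 18; fixed 46; total 64.
(All 7 nonempty subsets were checked; A only is lowest.)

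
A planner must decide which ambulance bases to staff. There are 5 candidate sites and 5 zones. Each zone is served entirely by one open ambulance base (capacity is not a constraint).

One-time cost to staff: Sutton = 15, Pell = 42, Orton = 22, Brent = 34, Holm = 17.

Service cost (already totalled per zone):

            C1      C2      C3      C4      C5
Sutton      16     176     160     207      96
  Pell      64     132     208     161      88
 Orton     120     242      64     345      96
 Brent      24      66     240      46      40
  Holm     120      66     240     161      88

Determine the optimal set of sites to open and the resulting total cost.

For any fixed open set, each zone goes to its cheapest open site; total = fixed + service.
{Orton, Brent}: C1→Brent 24, C2→Brent 66, C3→Orton 64, C4→Brent 46, C5→Brent 40. Service 240; fixed 56; total 296.
{Sutton, Orton, Brent}: C1→Sutton 16, C2→Brent 66, C3→Orton 64, C4→Brent 46, C5→Brent 40. Service 232; fixed 71; total 303.
{Orton, Brent, Holm}: C1→Brent 24, C2→Brent 66, C3→Orton 64, C4→Brent 46, C5→Brent 40. Service 240; fixed 73; total 313.
{Sutton, Pell, Orton, Brent, Holm}: service 232 + fixed 130 = 362
No other subset beats 296.

Open Orton and Brent; minimum total cost 296.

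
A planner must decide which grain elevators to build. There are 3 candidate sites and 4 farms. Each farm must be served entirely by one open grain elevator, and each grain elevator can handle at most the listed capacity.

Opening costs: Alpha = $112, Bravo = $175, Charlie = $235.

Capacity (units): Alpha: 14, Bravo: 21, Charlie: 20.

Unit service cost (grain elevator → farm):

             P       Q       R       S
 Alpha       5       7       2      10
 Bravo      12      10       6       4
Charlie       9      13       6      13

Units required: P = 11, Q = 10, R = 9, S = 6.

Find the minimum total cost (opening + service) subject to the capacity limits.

Minimum total cost: 687

Open {Bravo, Charlie}: P→Charlie 9·11=99, Q→Bravo 10·10=100, R→Charlie 6·9=54, S→Bravo 4·6=24.
Loads: Bravo carries 16/21, Charlie carries 20/20. Service 277; fixed 410; total 687.
Next best feasible plan costs 741.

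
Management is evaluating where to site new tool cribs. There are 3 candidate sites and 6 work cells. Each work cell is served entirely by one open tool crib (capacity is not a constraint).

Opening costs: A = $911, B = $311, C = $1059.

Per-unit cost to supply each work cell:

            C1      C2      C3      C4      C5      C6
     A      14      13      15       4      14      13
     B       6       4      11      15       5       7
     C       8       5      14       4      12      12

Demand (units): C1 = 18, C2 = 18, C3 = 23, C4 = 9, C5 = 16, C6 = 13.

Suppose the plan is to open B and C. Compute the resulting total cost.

Total cost: 2010

Each work cell is assigned to its cheapest site among the open ones.
{B, C}: C1→B 6·18=108, C2→B 4·18=72, C3→B 11·23=253, C4→C 4·9=36, C5→B 5·16=80, C6→B 7·13=91. Service 640; fixed 1370; total 2010.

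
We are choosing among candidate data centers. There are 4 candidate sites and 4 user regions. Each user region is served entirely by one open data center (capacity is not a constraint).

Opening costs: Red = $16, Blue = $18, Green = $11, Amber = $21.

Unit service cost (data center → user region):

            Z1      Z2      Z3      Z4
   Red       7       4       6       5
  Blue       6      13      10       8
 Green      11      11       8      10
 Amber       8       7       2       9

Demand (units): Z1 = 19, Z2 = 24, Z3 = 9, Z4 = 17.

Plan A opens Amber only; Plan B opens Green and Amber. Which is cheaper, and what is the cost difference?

Plan A is cheaper by 11.

Plan A: {Amber}: Z1→Amber 8·19=152, Z2→Amber 7·24=168, Z3→Amber 2·9=18, Z4→Amber 9·17=153. Service 491; fixed 21; total 512.
Plan B: {Green, Amber}: Z1→Amber 8·19=152, Z2→Amber 7·24=168, Z3→Amber 2·9=18, Z4→Amber 9·17=153. Service 491; fixed 32; total 523.
Difference: |512 − 523| = 11.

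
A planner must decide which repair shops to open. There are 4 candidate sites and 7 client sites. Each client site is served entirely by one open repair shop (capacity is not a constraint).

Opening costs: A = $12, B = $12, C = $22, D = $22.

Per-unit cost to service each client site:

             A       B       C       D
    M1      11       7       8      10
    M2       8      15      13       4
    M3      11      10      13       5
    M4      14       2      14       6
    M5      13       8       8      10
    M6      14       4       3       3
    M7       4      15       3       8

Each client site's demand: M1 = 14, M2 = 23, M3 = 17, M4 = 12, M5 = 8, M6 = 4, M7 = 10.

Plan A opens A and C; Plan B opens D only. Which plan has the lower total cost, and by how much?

Plan A: {A, C}: M1→C 8·14=112, M2→A 8·23=184, M3→A 11·17=187, M4→A 14·12=168, M5→C 8·8=64, M6→C 3·4=12, M7→C 3·10=30. Service 757; fixed 34; total 791.
Plan B: {D}: M1→D 10·14=140, M2→D 4·23=92, M3→D 5·17=85, M4→D 6·12=72, M5→D 10·8=80, M6→D 3·4=12, M7→D 8·10=80. Service 561; fixed 22; total 583.
Difference: |791 − 583| = 208.

Plan B is cheaper by 208.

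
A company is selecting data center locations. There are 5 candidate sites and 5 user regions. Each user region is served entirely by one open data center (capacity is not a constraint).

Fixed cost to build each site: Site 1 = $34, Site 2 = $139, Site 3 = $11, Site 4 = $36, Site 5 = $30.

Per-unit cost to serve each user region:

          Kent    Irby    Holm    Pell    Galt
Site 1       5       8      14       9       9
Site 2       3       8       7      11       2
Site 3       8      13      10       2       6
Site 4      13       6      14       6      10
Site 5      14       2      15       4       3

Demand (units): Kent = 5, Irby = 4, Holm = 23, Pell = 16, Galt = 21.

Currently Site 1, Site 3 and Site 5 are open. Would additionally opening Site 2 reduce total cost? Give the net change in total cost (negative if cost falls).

No — net change +39 (cost rises by 39).

Current service cost with {Site 1, Site 3, Site 5}: 358.
Adding Site 2: each user region re-picks its cheapest; new service cost 258, saving 100.
Extra fixed cost: 139. Net change = 139 − 100 = 39.
(Totals: 433 → 472.)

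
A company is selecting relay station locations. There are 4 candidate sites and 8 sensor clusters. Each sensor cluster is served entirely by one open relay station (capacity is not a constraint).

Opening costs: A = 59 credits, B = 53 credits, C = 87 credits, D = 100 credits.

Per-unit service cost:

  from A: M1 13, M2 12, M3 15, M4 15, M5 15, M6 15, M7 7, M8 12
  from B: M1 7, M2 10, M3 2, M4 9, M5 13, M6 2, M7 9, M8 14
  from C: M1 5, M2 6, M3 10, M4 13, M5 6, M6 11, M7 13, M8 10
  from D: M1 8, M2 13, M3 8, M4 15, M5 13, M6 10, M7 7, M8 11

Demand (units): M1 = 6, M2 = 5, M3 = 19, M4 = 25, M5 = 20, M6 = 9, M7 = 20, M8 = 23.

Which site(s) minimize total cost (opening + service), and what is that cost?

Open B and C; minimum total cost 1011.

For any fixed open set, each sensor cluster goes to its cheapest open site; total = fixed + service.
{B, C}: M1→C 5·6=30, M2→C 6·5=30, M3→B 2·19=38, M4→B 9·25=225, M5→C 6·20=120, M6→B 2·9=18, M7→B 9·20=180, M8→C 10·23=230. Service 871; fixed 140; total 1011.
{A, B, C}: M1→C 5·6=30, M2→C 6·5=30, M3→B 2·19=38, M4→B 9·25=225, M5→C 6·20=120, M6→B 2·9=18, M7→A 7·20=140, M8→C 10·23=230. Service 831; fixed 199; total 1030.
{B, C, D}: M1→C 5·6=30, M2→C 6·5=30, M3→B 2·19=38, M4→B 9·25=225, M5→C 6·20=120, M6→B 2·9=18, M7→D 7·20=140, M8→C 10·23=230. Service 831; fixed 240; total 1071.
{A, B, C, D}: M1→C 5·6=30, M2→C 6·5=30, M3→B 2·19=38, M4→B 9·25=225, M5→C 6·20=120, M6→B 2·9=18, M7→A 7·20=140, M8→C 10·23=230. Service 831; fixed 299; total 1130.
(All 15 nonempty subsets were checked; B and C is lowest.)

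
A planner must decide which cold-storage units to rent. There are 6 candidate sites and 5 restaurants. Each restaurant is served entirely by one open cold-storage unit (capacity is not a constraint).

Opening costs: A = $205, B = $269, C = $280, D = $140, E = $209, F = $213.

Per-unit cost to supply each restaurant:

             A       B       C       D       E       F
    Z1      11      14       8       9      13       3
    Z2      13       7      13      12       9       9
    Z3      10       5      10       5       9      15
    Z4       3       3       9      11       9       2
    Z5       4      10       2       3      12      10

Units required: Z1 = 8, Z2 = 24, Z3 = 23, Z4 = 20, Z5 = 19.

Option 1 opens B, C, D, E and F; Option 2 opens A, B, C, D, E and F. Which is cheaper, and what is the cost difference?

Option 1 is cheaper by 205.

Option 1: {B, C, D, E, F}: Z1→F 3·8=24, Z2→B 7·24=168, Z3→B 5·23=115, Z4→F 2·20=40, Z5→C 2·19=38. Service 385; fixed 1111; total 1496.
Option 2: {A, B, C, D, E, F}: Z1→F 3·8=24, Z2→B 7·24=168, Z3→B 5·23=115, Z4→F 2·20=40, Z5→C 2·19=38. Service 385; fixed 1316; total 1701.
Difference: |1496 − 1701| = 205.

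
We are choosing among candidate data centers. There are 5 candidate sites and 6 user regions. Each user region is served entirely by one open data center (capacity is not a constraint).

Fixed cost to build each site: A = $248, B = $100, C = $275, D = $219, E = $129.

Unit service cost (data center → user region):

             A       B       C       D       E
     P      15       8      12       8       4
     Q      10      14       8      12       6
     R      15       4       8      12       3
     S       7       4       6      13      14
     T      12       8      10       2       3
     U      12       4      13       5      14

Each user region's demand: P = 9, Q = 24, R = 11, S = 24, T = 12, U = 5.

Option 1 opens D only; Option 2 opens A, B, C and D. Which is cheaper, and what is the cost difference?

Option 1 is cheaper by 218.

Option 1: {D}: P→D 8·9=72, Q→D 12·24=288, R→D 12·11=132, S→D 13·24=312, T→D 2·12=24, U→D 5·5=25. Service 853; fixed 219; total 1072.
Option 2: {A, B, C, D}: P→B 8·9=72, Q→C 8·24=192, R→B 4·11=44, S→B 4·24=96, T→D 2·12=24, U→B 4·5=20. Service 448; fixed 842; total 1290.
Difference: |1072 − 1290| = 218.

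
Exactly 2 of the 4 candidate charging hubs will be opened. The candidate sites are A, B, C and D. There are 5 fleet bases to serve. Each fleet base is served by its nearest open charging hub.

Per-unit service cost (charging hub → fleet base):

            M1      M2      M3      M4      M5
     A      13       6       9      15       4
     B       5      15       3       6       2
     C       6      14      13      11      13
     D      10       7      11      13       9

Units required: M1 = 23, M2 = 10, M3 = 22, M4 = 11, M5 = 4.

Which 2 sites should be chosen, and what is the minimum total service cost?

Choose A and B; total service cost 315.

With exactly 2 open, each fleet base uses its cheapest among the chosen.
{A, B}: M1→B 5·23=115, M2→A 6·10=60, M3→B 3·22=66, M4→B 6·11=66, M5→B 2·4=8. Service cost 315.
{B, D}: service cost 325
{B, C}: service cost 395
Among all 6 size-2 choices, {A, B} is lowest.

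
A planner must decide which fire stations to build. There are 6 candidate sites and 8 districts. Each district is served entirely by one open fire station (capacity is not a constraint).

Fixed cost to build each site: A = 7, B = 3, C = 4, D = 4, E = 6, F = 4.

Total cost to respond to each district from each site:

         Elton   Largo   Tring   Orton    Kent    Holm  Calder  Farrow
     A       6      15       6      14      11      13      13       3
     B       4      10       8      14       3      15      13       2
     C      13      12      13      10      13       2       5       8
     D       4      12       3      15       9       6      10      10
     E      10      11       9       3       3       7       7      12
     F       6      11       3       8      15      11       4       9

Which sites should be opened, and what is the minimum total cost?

Open B, C and F; minimum total cost 47.

For any fixed open set, each district goes to its cheapest open site; total = fixed + service.
{B, C, F}: Elton→B 4, Largo→B 10, Tring→F 3, Orton→F 8, Kent→B 3, Holm→C 2, Calder→F 4, Farrow→B 2. Service 36; fixed 11; total 47.
{B, C, E, F}: service 31 + fixed 17 = 48
{B, C, D, E}: service 32 + fixed 17 = 49
{A, B, C, D, E, F}: Elton→B 4, Largo→B 10, Tring→D 3, Orton→E 3, Kent→B 3, Holm→C 2, Calder→F 4, Farrow→B 2. Service 31; fixed 28; total 59.
No other subset beats 47.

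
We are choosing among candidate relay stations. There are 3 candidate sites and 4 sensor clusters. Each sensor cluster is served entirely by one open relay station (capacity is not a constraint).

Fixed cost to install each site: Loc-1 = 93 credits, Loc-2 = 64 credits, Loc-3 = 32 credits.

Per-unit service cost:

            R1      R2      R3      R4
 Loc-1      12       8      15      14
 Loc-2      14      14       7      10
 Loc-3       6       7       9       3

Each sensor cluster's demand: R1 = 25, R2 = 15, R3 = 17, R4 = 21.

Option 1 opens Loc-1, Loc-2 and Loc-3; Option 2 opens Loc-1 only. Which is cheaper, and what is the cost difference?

Option 1 is cheaper by 436.

Option 1: {Loc-1, Loc-2, Loc-3}: R1→Loc-3 6·25=150, R2→Loc-3 7·15=105, R3→Loc-2 7·17=119, R4→Loc-3 3·21=63. Service 437; fixed 189; total 626.
Option 2: {Loc-1}: R1→Loc-1 12·25=300, R2→Loc-1 8·15=120, R3→Loc-1 15·17=255, R4→Loc-1 14·21=294. Service 969; fixed 93; total 1062.
Difference: |626 − 1062| = 436.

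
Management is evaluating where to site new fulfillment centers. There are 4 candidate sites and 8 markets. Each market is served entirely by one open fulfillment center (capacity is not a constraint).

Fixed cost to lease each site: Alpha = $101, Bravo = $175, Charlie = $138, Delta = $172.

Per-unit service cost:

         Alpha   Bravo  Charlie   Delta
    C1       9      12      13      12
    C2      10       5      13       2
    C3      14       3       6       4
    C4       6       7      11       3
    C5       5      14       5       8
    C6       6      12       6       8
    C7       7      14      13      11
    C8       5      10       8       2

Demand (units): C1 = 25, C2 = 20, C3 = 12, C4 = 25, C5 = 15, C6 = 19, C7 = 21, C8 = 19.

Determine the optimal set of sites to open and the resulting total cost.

Open Alpha and Delta; minimum total cost 1035.

For any fixed open set, each market goes to its cheapest open site; total = fixed + service.
{Alpha, Delta}: C1→Alpha 9·25=225, C2→Delta 2·20=40, C3→Delta 4·12=48, C4→Delta 3·25=75, C5→Alpha 5·15=75, C6→Alpha 6·19=114, C7→Alpha 7·21=147, C8→Delta 2·19=38. Service 762; fixed 273; total 1035.
{Alpha, Charlie, Delta}: service 762 + fixed 411 = 1173
{Delta}: service 1004 + fixed 172 = 1176
{Alpha, Bravo, Charlie, Delta}: C1→Alpha 9·25=225, C2→Delta 2·20=40, C3→Bravo 3·12=36, C4→Delta 3·25=75, C5→Alpha 5·15=75, C6→Alpha 6·19=114, C7→Alpha 7·21=147, C8→Delta 2·19=38. Service 750; fixed 586; total 1336.
No other subset beats 1035.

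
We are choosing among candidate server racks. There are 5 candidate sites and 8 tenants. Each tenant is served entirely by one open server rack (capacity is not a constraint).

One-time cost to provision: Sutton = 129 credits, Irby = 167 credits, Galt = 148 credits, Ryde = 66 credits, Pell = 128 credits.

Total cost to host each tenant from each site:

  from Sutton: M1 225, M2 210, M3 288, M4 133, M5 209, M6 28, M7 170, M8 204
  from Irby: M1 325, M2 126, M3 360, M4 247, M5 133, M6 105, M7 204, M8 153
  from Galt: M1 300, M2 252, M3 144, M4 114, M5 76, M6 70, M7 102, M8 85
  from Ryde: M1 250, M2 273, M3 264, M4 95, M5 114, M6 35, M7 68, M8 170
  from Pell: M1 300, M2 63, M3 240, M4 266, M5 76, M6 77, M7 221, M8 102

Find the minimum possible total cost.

Minimum total cost: 1123

For any fixed open set, each tenant goes to its cheapest open site; total = fixed + service.
{Ryde, Pell}: M1→Ryde 250, M2→Pell 63, M3→Pell 240, M4→Ryde 95, M5→Pell 76, M6→Ryde 35, M7→Ryde 68, M8→Pell 102. Service 929; fixed 194; total 1123.
{Galt, Ryde, Pell}: service 816 + fixed 342 = 1158
{Galt, Ryde}: M1→Ryde 250, M2→Galt 252, M3→Galt 144, M4→Ryde 95, M5→Galt 76, M6→Ryde 35, M7→Ryde 68, M8→Galt 85. Service 1005; fixed 214; total 1219.
{Sutton, Irby, Galt, Ryde, Pell}: M1→Sutton 225, M2→Pell 63, M3→Galt 144, M4→Ryde 95, M5→Galt 76, M6→Sutton 28, M7→Ryde 68, M8→Galt 85. Service 784; fixed 638; total 1422.
No other subset beats 1123.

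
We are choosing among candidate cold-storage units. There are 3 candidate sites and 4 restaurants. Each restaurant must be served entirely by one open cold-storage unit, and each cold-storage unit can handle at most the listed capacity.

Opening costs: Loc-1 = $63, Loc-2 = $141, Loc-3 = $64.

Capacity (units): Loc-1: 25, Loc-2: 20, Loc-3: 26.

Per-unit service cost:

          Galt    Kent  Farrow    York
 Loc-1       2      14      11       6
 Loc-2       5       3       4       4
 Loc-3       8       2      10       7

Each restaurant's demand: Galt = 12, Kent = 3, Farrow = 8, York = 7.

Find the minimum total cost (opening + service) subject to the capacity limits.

Open {Loc-1, Loc-3}: Galt→Loc-1 2·12=24, Kent→Loc-3 2·3=6, Farrow→Loc-3 10·8=80, York→Loc-1 6·7=42.
Loads: Loc-1 carries 19/25, Loc-3 carries 11/26. Service 152; fixed 127; total 279.
Next best feasible plan costs 286.

Minimum total cost: 279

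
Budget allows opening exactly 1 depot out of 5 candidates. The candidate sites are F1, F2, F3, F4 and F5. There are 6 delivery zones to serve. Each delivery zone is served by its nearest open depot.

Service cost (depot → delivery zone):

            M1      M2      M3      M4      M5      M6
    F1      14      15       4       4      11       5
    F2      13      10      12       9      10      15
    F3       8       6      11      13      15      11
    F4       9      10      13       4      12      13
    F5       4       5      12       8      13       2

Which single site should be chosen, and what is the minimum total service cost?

With exactly 1 open, each delivery zone uses its cheapest among the chosen.
{F5}: M1→F5 4, M2→F5 5, M3→F5 12, M4→F5 8, M5→F5 13, M6→F5 2. Service cost 44.
{F1}: service cost 53
{F4}: service cost 61
Among all 5 size-1 choices, {F5} is lowest.

Choose F5 only; total service cost 44.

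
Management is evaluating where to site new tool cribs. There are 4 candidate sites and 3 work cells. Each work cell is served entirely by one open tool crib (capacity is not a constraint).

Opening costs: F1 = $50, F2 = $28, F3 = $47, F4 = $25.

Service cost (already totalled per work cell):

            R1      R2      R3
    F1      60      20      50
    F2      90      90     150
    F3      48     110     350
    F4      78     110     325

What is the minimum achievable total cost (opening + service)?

For any fixed open set, each work cell goes to its cheapest open site; total = fixed + service.
{F1}: R1→F1 60, R2→F1 20, R3→F1 50. Service 130; fixed 50; total 180.
{F1, F4}: service 130 + fixed 75 = 205
{F1, F2}: R1→F1 60, R2→F1 20, R3→F1 50. Service 130; fixed 78; total 208.
{F1, F2, F3, F4}: service 118 + fixed 150 = 268
(All 15 nonempty subsets were checked; F1 only is lowest.)

Minimum total cost: 180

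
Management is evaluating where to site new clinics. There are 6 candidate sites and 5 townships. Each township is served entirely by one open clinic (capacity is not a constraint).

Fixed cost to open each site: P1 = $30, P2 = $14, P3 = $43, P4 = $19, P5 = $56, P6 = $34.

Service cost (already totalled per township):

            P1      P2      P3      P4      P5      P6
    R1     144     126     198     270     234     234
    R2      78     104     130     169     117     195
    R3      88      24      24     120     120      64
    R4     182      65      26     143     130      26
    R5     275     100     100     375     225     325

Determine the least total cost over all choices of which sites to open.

Minimum total cost: 428

For any fixed open set, each township goes to its cheapest open site; total = fixed + service.
{P2, P6}: R1→P2 126, R2→P2 104, R3→P2 24, R4→P6 26, R5→P2 100. Service 380; fixed 48; total 428.
{P1, P2, P6}: R1→P2 126, R2→P1 78, R3→P2 24, R4→P6 26, R5→P2 100. Service 354; fixed 78; total 432.
{P2}: service 419 + fixed 14 = 433
{P1, P2, P3, P4, P5, P6}: service 354 + fixed 196 = 550
No other subset beats 428.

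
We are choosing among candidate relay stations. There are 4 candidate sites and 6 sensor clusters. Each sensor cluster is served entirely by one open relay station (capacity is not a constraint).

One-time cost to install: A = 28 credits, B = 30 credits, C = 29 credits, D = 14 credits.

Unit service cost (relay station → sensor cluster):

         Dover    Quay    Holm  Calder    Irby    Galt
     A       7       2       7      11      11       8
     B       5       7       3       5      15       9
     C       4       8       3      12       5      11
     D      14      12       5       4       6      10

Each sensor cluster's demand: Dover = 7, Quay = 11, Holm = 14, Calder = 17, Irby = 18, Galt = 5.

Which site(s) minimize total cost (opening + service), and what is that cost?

For any fixed open set, each sensor cluster goes to its cheapest open site; total = fixed + service.
{A, C, D}: Dover→C 4·7=28, Quay→A 2·11=22, Holm→C 3·14=42, Calder→D 4·17=68, Irby→C 5·18=90, Galt→A 8·5=40. Service 290; fixed 71; total 361.
{A, B, D}: Dover→B 5·7=35, Quay→A 2·11=22, Holm→B 3·14=42, Calder→D 4·17=68, Irby→D 6·18=108, Galt→A 8·5=40. Service 315; fixed 72; total 387.
{A, B, C, D}: Dover→C 4·7=28, Quay→A 2·11=22, Holm→B 3·14=42, Calder→D 4·17=68, Irby→C 5·18=90, Galt→A 8·5=40. Service 290; fixed 101; total 391.
{D}: service 526 + fixed 14 = 540
(All 15 nonempty subsets were checked; A, C and D is lowest.)

Open A, C and D; minimum total cost 361.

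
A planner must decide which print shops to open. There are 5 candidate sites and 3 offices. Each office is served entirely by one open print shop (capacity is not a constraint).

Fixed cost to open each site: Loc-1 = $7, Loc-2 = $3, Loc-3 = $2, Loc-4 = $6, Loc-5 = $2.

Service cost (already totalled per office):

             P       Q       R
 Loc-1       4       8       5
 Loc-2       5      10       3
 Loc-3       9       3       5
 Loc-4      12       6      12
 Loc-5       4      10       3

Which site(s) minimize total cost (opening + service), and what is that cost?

For any fixed open set, each office goes to its cheapest open site; total = fixed + service.
{Loc-3, Loc-5}: P→Loc-5 4, Q→Loc-3 3, R→Loc-5 3. Service 10; fixed 4; total 14.
{Loc-2, Loc-3}: service 11 + fixed 5 = 16
{Loc-2, Loc-3, Loc-5}: service 10 + fixed 7 = 17
{Loc-1, Loc-2, Loc-3, Loc-4, Loc-5}: P→Loc-1 4, Q→Loc-3 3, R→Loc-2 3. Service 10; fixed 20; total 30.
No other subset beats 14.

Open Loc-3 and Loc-5; minimum total cost 14.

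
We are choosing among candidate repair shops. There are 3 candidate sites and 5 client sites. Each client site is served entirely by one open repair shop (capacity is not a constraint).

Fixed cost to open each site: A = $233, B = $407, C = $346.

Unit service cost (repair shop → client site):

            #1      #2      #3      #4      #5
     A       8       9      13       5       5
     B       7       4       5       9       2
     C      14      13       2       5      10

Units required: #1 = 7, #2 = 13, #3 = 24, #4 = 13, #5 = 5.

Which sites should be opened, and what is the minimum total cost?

Open B only; minimum total cost 755.

For any fixed open set, each client site goes to its cheapest open site; total = fixed + service.
{B}: #1→B 7·7=49, #2→B 4·13=52, #3→B 5·24=120, #4→B 9·13=117, #5→B 2·5=10. Service 348; fixed 407; total 755.
{C}: #1→C 14·7=98, #2→C 13·13=169, #3→C 2·24=48, #4→C 5·13=65, #5→C 10·5=50. Service 430; fixed 346; total 776.
{A}: service 575 + fixed 233 = 808
{A, B, C}: #1→B 7·7=49, #2→B 4·13=52, #3→C 2·24=48, #4→A 5·13=65, #5→B 2·5=10. Service 224; fixed 986; total 1210.
No other subset beats 755.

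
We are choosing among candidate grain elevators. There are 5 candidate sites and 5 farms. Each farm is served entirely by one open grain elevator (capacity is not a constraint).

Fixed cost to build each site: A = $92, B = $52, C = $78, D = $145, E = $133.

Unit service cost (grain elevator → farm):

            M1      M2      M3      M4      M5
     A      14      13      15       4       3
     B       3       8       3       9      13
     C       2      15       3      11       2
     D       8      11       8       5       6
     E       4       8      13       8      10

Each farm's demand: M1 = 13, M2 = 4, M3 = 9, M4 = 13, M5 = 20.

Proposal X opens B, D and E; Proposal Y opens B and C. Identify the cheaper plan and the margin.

Proposal Y is cheaper by 241.

Proposal X: {B, D, E}: M1→B 3·13=39, M2→B 8·4=32, M3→B 3·9=27, M4→D 5·13=65, M5→D 6·20=120. Service 283; fixed 330; total 613.
Proposal Y: {B, C}: M1→C 2·13=26, M2→B 8·4=32, M3→B 3·9=27, M4→B 9·13=117, M5→C 2·20=40. Service 242; fixed 130; total 372.
Difference: |613 − 372| = 241.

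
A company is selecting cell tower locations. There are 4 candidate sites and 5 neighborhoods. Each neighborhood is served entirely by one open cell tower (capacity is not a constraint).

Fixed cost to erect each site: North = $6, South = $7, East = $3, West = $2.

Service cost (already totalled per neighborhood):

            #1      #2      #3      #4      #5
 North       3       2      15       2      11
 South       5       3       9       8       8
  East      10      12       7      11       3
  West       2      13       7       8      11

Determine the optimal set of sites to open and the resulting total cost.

For any fixed open set, each neighborhood goes to its cheapest open site; total = fixed + service.
{North, East}: #1→North 3, #2→North 2, #3→East 7, #4→North 2, #5→East 3. Service 17; fixed 9; total 26.
{North, East, West}: #1→West 2, #2→North 2, #3→East 7, #4→North 2, #5→East 3. Service 16; fixed 11; total 27.
{North, West}: #1→West 2, #2→North 2, #3→West 7, #4→North 2, #5→North 11. Service 24; fixed 8; total 32.
{North, South, East, West}: #1→West 2, #2→North 2, #3→East 7, #4→North 2, #5→East 3. Service 16; fixed 18; total 34.
No other subset beats 26.

Open North and East; minimum total cost 26.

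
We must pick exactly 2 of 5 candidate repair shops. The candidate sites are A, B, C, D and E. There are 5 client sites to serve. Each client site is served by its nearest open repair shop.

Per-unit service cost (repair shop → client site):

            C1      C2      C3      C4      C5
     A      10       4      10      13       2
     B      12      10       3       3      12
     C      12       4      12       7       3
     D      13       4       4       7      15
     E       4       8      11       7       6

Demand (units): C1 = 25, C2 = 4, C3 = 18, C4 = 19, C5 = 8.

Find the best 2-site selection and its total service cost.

Choose B and E; total service cost 291.

With exactly 2 open, each client site uses its cheapest among the chosen.
{B, E}: C1→E 4·25=100, C2→E 8·4=32, C3→B 3·18=54, C4→B 3·19=57, C5→E 6·8=48. Service cost 291.
{D, E}: service cost 369
{A, B}: service cost 393
Among all 10 size-2 choices, {B, E} is lowest.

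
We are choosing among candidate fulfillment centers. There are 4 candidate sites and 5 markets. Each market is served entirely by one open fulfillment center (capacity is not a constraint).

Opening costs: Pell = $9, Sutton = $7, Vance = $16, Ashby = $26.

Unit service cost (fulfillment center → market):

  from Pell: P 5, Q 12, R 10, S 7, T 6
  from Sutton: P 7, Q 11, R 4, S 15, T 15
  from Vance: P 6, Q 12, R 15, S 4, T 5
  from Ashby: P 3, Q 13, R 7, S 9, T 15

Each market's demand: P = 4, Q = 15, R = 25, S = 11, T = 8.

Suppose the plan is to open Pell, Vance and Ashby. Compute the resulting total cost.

Each market is assigned to its cheapest site among the open ones.
{Pell, Vance, Ashby}: P→Ashby 3·4=12, Q→Pell 12·15=180, R→Ashby 7·25=175, S→Vance 4·11=44, T→Vance 5·8=40. Service 451; fixed 51; total 502.

Total cost: 502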